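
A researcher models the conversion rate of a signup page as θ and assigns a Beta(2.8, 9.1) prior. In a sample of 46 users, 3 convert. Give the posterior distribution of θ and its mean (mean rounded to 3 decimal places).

Posterior: Beta(5.8, 52.1); mean ≈ 0.100

The binomial likelihood is conjugate to the Beta prior: with 3 successes and 43 failures, the posterior is Beta(2.8+3, 9.1+43) = Beta(5.8, 52.1).
Posterior mean = α/(α+β) = 5.8/57.9 = 0.100.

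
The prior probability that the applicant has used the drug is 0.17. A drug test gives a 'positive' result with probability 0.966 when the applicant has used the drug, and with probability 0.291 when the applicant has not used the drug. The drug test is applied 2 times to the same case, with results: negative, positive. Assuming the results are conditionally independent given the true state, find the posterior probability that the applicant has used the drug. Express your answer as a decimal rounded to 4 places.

With H the event that the applicant has used the drug, the joint likelihood of the observed sequence is P(data|H) = 0.034·0.966 = 0.032844 and P(data|¬H) = 0.709·0.291 = 0.20632.
Bayes: P(H|data) = 0.17·0.032844 / (0.17·0.032844 + 0.83·0.20632) = 0.0055835/0.17683 = 0.0316.

Posterior P(H) ≈ 0.0316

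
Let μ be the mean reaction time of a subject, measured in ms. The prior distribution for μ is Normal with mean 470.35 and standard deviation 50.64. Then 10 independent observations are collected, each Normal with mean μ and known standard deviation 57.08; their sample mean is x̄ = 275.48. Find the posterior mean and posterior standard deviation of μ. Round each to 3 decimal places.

Posterior mean ≈ 297.448; posterior SD ≈ 17.002

Prior precision 1/τ₀² = 1/50.64² = 0.00038995; data precision n/σ² = 10/57.08² = 0.00306925.
Posterior precision = 0.00038995 + 0.00306925 = 0.00345920, giving posterior SD = 1/√0.00345920 = 17.002.
Posterior mean = (0.00038995·470.35 + 0.00306925·275.48) / 0.00345920 = 297.448.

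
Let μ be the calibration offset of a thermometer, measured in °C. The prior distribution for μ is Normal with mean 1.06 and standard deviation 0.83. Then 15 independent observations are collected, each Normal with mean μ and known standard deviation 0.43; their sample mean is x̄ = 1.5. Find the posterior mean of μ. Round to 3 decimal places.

Posterior mean ≈ 1.492

With known σ, the Normal prior is conjugate. Weight on the data is w = (n/σ²)/(n/σ² + 1/τ₀²) = 81.1249/(81.1249+1.45159) = 0.98242.
Posterior mean = w·x̄ + (1−w)·μ₀ = 0.98242·1.5 + 0.017579·1.06 = 1.492.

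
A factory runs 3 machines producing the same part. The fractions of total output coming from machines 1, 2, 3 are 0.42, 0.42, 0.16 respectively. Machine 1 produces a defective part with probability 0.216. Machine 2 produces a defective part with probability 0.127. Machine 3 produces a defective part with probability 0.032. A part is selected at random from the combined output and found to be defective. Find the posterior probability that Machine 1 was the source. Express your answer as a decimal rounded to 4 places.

P(defective|M1) = 0.216; P(defective|M2) = 0.127; P(defective|M3) = 0.032.
Prior × likelihood for each source: 0.42·0.216=0.09072, 0.42·0.127=0.05334, 0.16·0.032=0.005120. Summing gives P(defective) = 0.14918.
P(Machine 1 | defective) = 0.09072 / 0.14918 = 0.6081.

Posterior probability ≈ 0.6081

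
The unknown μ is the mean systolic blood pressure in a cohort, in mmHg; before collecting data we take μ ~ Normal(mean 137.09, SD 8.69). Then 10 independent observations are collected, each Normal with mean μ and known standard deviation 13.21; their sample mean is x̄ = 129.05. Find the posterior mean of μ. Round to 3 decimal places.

With known σ, the Normal prior is conjugate. Weight on the data is w = (n/σ²)/(n/σ² + 1/τ₀²) = 0.0573052/(0.0573052+0.0132422) = 0.81229.
Posterior mean = w·x̄ + (1−w)·μ₀ = 0.81229·129.05 + 0.18771·137.09 = 130.559.

Posterior mean ≈ 130.559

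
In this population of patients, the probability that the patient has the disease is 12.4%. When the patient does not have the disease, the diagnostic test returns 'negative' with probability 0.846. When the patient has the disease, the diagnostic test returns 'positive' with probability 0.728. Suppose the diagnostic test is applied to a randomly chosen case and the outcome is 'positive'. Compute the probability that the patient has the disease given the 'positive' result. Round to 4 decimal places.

P(H | E) ≈ 0.4009

Write H for 'the patient has the disease'. Prior odds H:¬H = 0.124/0.876 = 0.14155. For the 'positive' outcome, the likelihood ratio is 0.728/0.154 = 4.7273.
Posterior odds = 0.14155 × 4.7273 = 0.66916, so P(H|E) = 0.66916/(1+0.66916) = 0.4009.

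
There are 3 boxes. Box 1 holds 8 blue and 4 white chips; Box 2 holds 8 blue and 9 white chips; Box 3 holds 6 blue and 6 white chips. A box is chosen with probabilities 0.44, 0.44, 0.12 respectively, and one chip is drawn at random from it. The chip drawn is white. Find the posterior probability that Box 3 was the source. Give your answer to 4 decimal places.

Posterior probability ≈ 0.1365

P(white|Box 1) = 0.3333; P(white|Box 2) = 0.5294; P(white|Box 3) = 0.5.
Prior × likelihood for each source: 0.44·0.3333=0.1467, 0.44·0.5294=0.2329, 0.12·0.5=0.06000. Summing gives P(white) = 0.43961.
P(Box 3 | white) = 0.06000 / 0.43961 = 0.1365.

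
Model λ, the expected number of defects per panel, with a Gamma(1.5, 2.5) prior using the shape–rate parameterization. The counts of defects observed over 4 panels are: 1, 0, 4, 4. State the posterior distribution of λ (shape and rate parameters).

Posterior: Gamma(shape=10.5, rate=6.5)

Total count ∑xᵢ = 9 over n = 4 panels.
Gamma is conjugate to the Poisson likelihood: posterior is Gamma(shape = 1.5+9 = 10.5, rate = 2.5+4 = 6.5).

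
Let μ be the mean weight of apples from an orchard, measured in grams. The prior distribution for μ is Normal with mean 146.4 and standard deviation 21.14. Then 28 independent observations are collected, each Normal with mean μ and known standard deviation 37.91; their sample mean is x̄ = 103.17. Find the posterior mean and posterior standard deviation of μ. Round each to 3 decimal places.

With known σ, the Normal prior is conjugate. Weight on the data is w = (n/σ²)/(n/σ² + 1/τ₀²) = 0.0194828/(0.0194828+0.00223764) = 0.89698.
Posterior mean = w·x̄ + (1−w)·μ₀ = 0.89698·103.17 + 0.10302·146.4 = 107.624. Posterior variance = 1/(0.0194828+0.00223764) = 46.0397, so SD = 6.785.

Posterior mean ≈ 107.624; posterior SD ≈ 6.785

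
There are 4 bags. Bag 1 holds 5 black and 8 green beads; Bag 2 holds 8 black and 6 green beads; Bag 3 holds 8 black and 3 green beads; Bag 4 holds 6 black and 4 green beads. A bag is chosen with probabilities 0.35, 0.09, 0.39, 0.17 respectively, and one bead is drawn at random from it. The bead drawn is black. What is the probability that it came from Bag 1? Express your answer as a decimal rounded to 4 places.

Tabulate prior·likelihood by source: [1] prior 0.35, lik 0.3846, product 0.1346; [2] prior 0.09, lik 0.5714, product 0.05143; [3] prior 0.39, lik 0.7273, product 0.2836; [4] prior 0.17, lik 0.6, product 0.1020.
Normalizing constant = 0.57168; the posterior for Bag 1 is its product over the sum, 0.1346/0.57168 = 0.2355.

Posterior probability ≈ 0.2355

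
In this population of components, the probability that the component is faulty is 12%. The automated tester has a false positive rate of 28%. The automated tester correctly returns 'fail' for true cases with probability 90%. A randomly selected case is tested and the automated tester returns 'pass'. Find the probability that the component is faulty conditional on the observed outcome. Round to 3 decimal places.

Write H for 'the component is faulty'. Prior odds H:¬H = 0.12/0.88 = 0.13636. For the 'pass' outcome, the likelihood ratio is 0.1/0.72 = 0.13889.
Posterior odds = 0.13636 × 0.13889 = 0.018939, so P(H|E) = 0.018939/(1+0.018939) = 0.019.

P(H | E) ≈ 0.019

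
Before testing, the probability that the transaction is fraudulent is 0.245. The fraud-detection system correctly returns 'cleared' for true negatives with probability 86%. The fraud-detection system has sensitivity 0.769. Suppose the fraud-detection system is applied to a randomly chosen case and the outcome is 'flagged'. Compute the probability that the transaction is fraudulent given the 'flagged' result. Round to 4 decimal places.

P(H | E) ≈ 0.6406

Let H be the event that the transaction is fraudulent. P(H) = 0.245, so P(¬H) = 0.755. With E the 'flagged' result, P(E|H) = 0.769 and P(E|¬H) = 0.14.
P(E) = 0.769·0.245 + 0.14·0.755 = 0.18840 + 0.10570 = 0.29411.
By Bayes' theorem, P(H|E) = 0.18840 / 0.29411 = 0.6406.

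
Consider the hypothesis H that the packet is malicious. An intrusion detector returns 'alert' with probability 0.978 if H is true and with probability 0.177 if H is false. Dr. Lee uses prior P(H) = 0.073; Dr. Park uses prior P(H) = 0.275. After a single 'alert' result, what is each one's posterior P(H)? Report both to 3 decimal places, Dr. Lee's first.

P('+'|H) = 0.978, P('+'|¬H) = 0.177.
Dr. Lee: numerator 0.978·0.073 = 0.071394; evidence = 0.071394+0.177·0.927 = 0.23547; posterior = 0.303.
Dr. Park: numerator 0.978·0.275 = 0.26895; evidence = 0.26895+0.177·0.725 = 0.39728; posterior = 0.677.

Dr. Lee: 0.303; Dr. Park: 0.677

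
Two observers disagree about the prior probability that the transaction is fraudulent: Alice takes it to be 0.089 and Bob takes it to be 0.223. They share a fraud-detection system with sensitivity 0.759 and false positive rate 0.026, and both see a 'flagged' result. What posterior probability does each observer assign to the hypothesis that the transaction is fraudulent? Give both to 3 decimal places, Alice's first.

The likelihood ratio for a 'flagged' result is 0.759/0.026 = 29.192.
Alice: prior odds 0.089/0.911 = 0.097695; posterior odds 2.8519; posterior probability 0.740.
Bob: prior odds 0.223/0.777 = 0.28700; posterior odds 8.3782; posterior probability 0.893.

Alice: 0.740; Bob: 0.893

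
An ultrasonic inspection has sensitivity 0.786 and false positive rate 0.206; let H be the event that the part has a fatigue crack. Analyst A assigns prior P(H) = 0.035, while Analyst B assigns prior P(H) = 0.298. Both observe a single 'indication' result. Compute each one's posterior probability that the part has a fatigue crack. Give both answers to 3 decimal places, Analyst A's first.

Analyst A: 0.122; Analyst B: 0.618

The likelihood ratio for an 'indication' result is 0.786/0.206 = 3.8155.
Analyst A: prior odds 0.035/0.965 = 0.036269; posterior odds 0.13839; posterior probability 0.122.
Analyst B: prior odds 0.298/0.702 = 0.42450; posterior odds 1.6197; posterior probability 0.618.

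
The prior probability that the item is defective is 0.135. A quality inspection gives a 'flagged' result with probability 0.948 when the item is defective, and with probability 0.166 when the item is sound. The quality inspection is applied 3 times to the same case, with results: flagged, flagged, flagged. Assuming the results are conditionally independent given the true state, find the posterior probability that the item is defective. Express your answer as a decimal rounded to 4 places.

Posterior P(H) ≈ 0.9667

Let H be the event that the item is defective; start with P(H) = 0.135. P('flagged'|H) = 0.948, P('flagged'|¬H) = 0.166.
Update on result 1 ('flagged'): P(H) ← 0.948·0.1350 / (0.948·0.1350 + 0.166·0.8650) = 0.12798/0.27157 = 0.4713.
Update on result 2 ('flagged'): P(H) ← 0.948·0.4713 / (0.948·0.4713 + 0.166·0.5287) = 0.44675/0.53453 = 0.8358.
Update on result 3 ('flagged'): P(H) ← 0.948·0.8358 / (0.948·0.8358 + 0.166·0.1642) = 0.79234/0.81959 = 0.9667.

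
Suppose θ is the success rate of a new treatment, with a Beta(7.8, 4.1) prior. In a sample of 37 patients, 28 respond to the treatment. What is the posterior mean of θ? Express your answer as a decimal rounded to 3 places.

Posterior mean ≈ 0.732

The binomial likelihood is conjugate to the Beta prior: with 28 successes and 9 failures, the posterior is Beta(7.8+28, 4.1+9) = Beta(35.8, 13.1).
E[θ | data] = 35.8/(35.8+13.1) = 0.732.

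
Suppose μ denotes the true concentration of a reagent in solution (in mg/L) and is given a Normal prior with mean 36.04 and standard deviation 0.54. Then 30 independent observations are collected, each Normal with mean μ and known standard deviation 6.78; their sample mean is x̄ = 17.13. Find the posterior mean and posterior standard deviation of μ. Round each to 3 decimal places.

With known σ, the Normal prior is conjugate. Weight on the data is w = (n/σ²)/(n/σ² + 1/τ₀²) = 0.652622/(0.652622+3.42936) = 0.15988.
Posterior mean = w·x̄ + (1−w)·μ₀ = 0.15988·17.13 + 0.84012·36.04 = 33.017. Posterior variance = 1/(0.652622+3.42936) = 0.244979, so SD = 0.495.

Posterior mean ≈ 33.017; posterior SD ≈ 0.495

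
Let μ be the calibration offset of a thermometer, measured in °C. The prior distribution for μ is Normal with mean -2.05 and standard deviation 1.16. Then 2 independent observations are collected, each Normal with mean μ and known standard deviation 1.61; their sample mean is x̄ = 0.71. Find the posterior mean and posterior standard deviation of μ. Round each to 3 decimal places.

Posterior mean ≈ -0.644; posterior SD ≈ 0.813

Prior precision 1/τ₀² = 1/1.16² = 0.743163; data precision n/σ² = 2/1.61² = 0.771575.
Posterior precision = 0.743163 + 0.771575 = 1.51474, giving posterior SD = 1/√1.51474 = 0.813.
Posterior mean = (0.743163·-2.05 + 0.771575·0.71) / 1.51474 = -0.644.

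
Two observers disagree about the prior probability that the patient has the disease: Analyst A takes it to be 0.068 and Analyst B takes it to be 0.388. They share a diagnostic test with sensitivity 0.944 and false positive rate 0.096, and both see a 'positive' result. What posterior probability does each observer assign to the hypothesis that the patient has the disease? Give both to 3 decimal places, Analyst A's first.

P('+'|H) = 0.944, P('+'|¬H) = 0.096.
Analyst A: numerator 0.944·0.068 = 0.064192; evidence = 0.064192+0.096·0.932 = 0.15366; posterior = 0.418.
Analyst B: numerator 0.944·0.388 = 0.36627; evidence = 0.36627+0.096·0.612 = 0.42502; posterior = 0.862.

Analyst A: 0.418; Analyst B: 0.862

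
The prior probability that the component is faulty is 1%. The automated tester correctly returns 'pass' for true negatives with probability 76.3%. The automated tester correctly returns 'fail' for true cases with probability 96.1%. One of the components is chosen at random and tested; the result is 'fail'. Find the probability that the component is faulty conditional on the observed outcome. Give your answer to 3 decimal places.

Let H be the event that the component is faulty. P(H) = 0.01, so P(¬H) = 0.99. With E the 'fail' result, P(E|H) = 0.961 and P(E|¬H) = 0.237.
P(E) = 0.961·0.01 + 0.237·0.99 = 0.0096100 + 0.23463 = 0.24424.
By Bayes' theorem, P(H|E) = 0.0096100 / 0.24424 = 0.039.

P(H | E) ≈ 0.039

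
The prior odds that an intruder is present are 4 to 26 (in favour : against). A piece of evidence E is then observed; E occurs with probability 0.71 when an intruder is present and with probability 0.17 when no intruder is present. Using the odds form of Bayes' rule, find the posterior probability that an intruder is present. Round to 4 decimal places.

Posterior probability ≈ 0.3912

Prior odds = 4/26 = 0.15385. In log-odds, ln(0.15385) = -1.8718.
Add log likelihood ratio: ln(4.1765) = 1.4295.
Posterior log-odds = -0.44234, so posterior odds = exp(-0.44234) = 0.64253. Converting, P(H|E) = 0.64253/1.6425 = 0.3912.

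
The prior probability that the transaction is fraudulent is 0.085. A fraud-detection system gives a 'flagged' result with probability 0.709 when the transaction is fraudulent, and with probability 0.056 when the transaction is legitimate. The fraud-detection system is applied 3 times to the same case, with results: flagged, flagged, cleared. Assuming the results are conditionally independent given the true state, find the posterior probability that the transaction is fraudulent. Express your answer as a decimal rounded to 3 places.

Let H be the event that the transaction is fraudulent; start with P(H) = 0.085. P('flagged'|H) = 0.709, P('flagged'|¬H) = 0.056.
Update on result 1 ('flagged'): P(H) ← 0.709·0.0850 / (0.709·0.0850 + 0.056·0.9150) = 0.060265/0.11150 = 0.5405.
Update on result 2 ('flagged'): P(H) ← 0.709·0.5405 / (0.709·0.5405 + 0.056·0.4595) = 0.38319/0.40893 = 0.9371.
Update on result 3 ('cleared'): P(H) ← 0.291·0.9371 / (0.291·0.9371 + 0.944·0.0629) = 0.27269/0.33209 = 0.8211.

Posterior P(H) ≈ 0.821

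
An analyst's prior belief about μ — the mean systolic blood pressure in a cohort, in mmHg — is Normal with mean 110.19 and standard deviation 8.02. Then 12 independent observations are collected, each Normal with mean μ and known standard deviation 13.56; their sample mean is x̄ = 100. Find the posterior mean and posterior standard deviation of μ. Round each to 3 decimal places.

Posterior mean ≈ 101.960; posterior SD ≈ 3.518

Prior precision 1/τ₀² = 1/8.02² = 0.0155472; data precision n/σ² = 12/13.56² = 0.0652622.
Posterior precision = 0.0155472 + 0.0652622 = 0.0808094, giving posterior SD = 1/√0.0808094 = 3.518.
Posterior mean = (0.0155472·110.19 + 0.0652622·100) / 0.0808094 = 101.960.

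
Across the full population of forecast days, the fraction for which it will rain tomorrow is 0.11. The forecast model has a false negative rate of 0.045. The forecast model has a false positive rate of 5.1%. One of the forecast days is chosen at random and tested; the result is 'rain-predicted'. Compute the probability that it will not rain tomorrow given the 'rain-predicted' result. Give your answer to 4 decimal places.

Write H for 'it will rain tomorrow'. Prior odds H:¬H = 0.11/0.89 = 0.12360. For the 'rain-predicted' outcome, the likelihood ratio is 0.955/0.051 = 18.725.
Posterior odds = 0.12360 × 18.725 = 2.3144, so P(H|E) = 2.3144/(1+2.3144) = 0.6983. Then P(¬H|E) = 1 − 0.6983 = 0.3017.

P(¬H | E) ≈ 0.3017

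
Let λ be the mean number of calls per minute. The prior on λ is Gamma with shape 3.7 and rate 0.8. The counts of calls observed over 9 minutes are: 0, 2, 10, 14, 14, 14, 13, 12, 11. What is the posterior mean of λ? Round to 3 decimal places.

Total count ∑xᵢ = 90 over n = 9 minutes.
Gamma is conjugate to the Poisson likelihood: posterior is Gamma(shape = 3.7+90 = 93.7, rate = 0.8+9 = 9.8).
E[λ | data] = 93.7/9.8 = 9.561.

Posterior mean ≈ 9.561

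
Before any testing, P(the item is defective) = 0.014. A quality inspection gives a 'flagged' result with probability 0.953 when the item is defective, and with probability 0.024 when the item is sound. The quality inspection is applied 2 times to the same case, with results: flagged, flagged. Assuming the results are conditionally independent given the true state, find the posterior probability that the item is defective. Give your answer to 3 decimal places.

Posterior P(H) ≈ 0.957

With H the event that the item is defective, the joint likelihood of the observed sequence is P(data|H) = 0.953·0.953 = 0.90821 and P(data|¬H) = 0.024·0.024 = 0.00057600.
Bayes: P(H|data) = 0.014·0.90821 / (0.014·0.90821 + 0.986·0.00057600) = 0.012715/0.013283 = 0.9572.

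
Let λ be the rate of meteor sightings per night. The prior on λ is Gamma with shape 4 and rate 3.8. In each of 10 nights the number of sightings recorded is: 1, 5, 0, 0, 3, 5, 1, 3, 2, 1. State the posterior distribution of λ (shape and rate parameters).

Posterior: Gamma(shape=25, rate=13.8)

The Poisson likelihood adds the total count to the shape and the number of exposure periods to the rate. Here ∑xᵢ = 21 and n = 10, so shape 4→25 and rate 3.8→13.8.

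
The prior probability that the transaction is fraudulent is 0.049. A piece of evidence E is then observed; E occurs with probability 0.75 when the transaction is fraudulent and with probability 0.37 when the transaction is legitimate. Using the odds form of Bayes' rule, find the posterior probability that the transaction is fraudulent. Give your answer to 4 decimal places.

Prior odds = 0.049/(1−0.049) = 0.051525.
Likelihood ratio for E = 0.75/0.37 = 2.0270.
Posterior odds = prior odds × LR = 0.10444.
Posterior probability = odds/(1+odds) = 0.10444/1.1044 = 0.0946.

Posterior probability ≈ 0.0946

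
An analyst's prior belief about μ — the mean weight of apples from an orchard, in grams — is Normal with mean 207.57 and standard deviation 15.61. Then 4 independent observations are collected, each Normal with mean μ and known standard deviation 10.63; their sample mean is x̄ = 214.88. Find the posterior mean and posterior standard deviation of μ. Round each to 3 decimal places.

Posterior mean ≈ 214.121; posterior SD ≈ 5.031

Prior precision 1/τ₀² = 1/15.61² = 0.00410388; data precision n/σ² = 4/10.63² = 0.0353992.
Posterior precision = 0.00410388 + 0.0353992 = 0.0395031, giving posterior SD = 1/√0.0395031 = 5.031.
Posterior mean = (0.00410388·207.57 + 0.0353992·214.88) / 0.0395031 = 214.121.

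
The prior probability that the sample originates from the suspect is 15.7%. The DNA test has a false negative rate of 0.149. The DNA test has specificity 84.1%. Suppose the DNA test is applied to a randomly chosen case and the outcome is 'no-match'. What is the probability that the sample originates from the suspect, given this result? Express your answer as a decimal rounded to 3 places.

Write H for 'the sample originates from the suspect'. Prior odds H:¬H = 0.157/0.843 = 0.18624. For the 'no-match' outcome, the likelihood ratio is 0.149/0.841 = 0.17717.
Posterior odds = 0.18624 × 0.17717 = 0.032996, so P(H|E) = 0.032996/(1+0.032996) = 0.032.

P(H | E) ≈ 0.032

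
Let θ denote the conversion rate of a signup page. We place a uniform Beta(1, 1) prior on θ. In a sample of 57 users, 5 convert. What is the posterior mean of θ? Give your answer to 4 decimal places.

Observing 5 successes and 52 failures updates Beta(1, 1) by adding the success and failure counts to the two shape parameters: α = 1+5 = 6, β = 1+52 = 53.
E[θ | data] = 6/(6+53) = 0.1017.

Posterior mean ≈ 0.1017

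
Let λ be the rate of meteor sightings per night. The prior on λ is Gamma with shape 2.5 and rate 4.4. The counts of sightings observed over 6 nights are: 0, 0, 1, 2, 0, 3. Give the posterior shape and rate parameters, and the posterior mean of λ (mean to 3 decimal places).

Posterior: Gamma(shape=8.5, rate=10.4); mean ≈ 0.817

The Poisson likelihood adds the total count to the shape and the number of exposure periods to the rate. Here ∑xᵢ = 6 and n = 6, so shape 2.5→8.5 and rate 4.4→10.4.
Posterior mean = shape/rate = 8.5/10.4 = 0.817.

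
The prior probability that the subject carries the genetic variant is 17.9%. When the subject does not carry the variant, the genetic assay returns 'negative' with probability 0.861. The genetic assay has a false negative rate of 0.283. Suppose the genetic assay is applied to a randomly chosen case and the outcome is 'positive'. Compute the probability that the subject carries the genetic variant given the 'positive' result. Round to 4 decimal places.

Let H be the event that the subject carries the genetic variant. P(H) = 0.179, so P(¬H) = 0.821. With E the 'positive' result, P(E|H) = 0.717 and P(E|¬H) = 0.139.
P(E) = 0.717·0.179 + 0.139·0.821 = 0.12834 + 0.11412 = 0.24246.
By Bayes' theorem, P(H|E) = 0.12834 / 0.24246 = 0.5293.

P(H | E) ≈ 0.5293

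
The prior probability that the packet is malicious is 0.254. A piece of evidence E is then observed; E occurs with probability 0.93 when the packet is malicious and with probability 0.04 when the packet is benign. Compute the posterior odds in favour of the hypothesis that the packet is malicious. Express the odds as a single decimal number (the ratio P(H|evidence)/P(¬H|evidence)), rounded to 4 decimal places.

Prior odds = 0.254/(1−0.254) = 0.34048.
Likelihood ratio for E = 0.93/0.04 = 23.250.
Posterior odds = prior odds × LR = 7.9162.

Posterior odds ≈ 7.9162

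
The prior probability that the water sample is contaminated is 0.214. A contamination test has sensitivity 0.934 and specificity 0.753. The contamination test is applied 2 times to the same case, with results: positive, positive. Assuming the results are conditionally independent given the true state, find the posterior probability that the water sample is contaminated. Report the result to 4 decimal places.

Posterior P(H) ≈ 0.7956

With H the event that the water sample is contaminated, the joint likelihood of the observed sequence is P(data|H) = 0.934·0.934 = 0.87236 and P(data|¬H) = 0.247·0.247 = 0.061009.
Bayes: P(H|data) = 0.214·0.87236 / (0.214·0.87236 + 0.786·0.061009) = 0.18668/0.23464 = 0.7956.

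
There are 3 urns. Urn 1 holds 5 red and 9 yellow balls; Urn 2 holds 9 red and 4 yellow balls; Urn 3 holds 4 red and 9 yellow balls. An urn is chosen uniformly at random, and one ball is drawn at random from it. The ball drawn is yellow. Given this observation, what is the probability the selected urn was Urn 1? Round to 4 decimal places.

P(yellow|Urn 1) = 0.6429; P(yellow|Urn 2) = 0.3077; P(yellow|Urn 3) = 0.6923.
Prior × likelihood for each source: 0.333333·0.6429=0.2143, 0.333333·0.3077=0.1026, 0.333333·0.6923=0.2308. Summing gives P(yellow) = 0.54762.
P(Urn 1 | yellow) = 0.2143 / 0.54762 = 0.3913.

Posterior probability ≈ 0.3913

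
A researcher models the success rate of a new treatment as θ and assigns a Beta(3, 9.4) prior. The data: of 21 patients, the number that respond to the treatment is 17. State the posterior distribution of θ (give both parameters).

Posterior: Beta(20, 13.4)

The binomial likelihood is conjugate to the Beta prior: with 17 successes and 4 failures, the posterior is Beta(3+17, 9.4+4) = Beta(20, 13.4).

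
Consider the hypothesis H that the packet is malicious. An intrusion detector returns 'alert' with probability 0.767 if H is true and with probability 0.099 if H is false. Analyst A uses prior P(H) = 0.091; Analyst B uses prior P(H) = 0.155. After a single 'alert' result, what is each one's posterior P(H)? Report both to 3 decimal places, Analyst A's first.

Analyst A: 0.437; Analyst B: 0.587

P('+'|H) = 0.767, P('+'|¬H) = 0.099.
Analyst A: numerator 0.767·0.091 = 0.069797; evidence = 0.069797+0.099·0.909 = 0.15979; posterior = 0.437.
Analyst B: numerator 0.767·0.155 = 0.11889; evidence = 0.11889+0.099·0.845 = 0.20254; posterior = 0.587.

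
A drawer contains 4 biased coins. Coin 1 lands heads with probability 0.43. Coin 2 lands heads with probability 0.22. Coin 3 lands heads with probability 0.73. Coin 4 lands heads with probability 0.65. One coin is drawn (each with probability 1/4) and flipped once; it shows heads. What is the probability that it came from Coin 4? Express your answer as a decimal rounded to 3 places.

P(heads|C1) = 0.43; P(heads|C2) = 0.22; P(heads|C3) = 0.73; P(heads|C4) = 0.65.
Prior × likelihood for each source: 0.25·0.43=0.1075, 0.25·0.22=0.05500, 0.25·0.73=0.1825, 0.25·0.65=0.1625. Summing gives P(heads) = 0.50750.
P(Coin 4 | heads) = 0.1625 / 0.50750 = 0.320.

Posterior probability ≈ 0.320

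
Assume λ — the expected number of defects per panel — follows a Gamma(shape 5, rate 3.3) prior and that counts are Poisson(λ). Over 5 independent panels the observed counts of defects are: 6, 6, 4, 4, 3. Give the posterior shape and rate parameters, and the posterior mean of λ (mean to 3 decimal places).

Posterior: Gamma(shape=28, rate=8.3); mean ≈ 3.373

The Poisson likelihood adds the total count to the shape and the number of exposure periods to the rate. Here ∑xᵢ = 23 and n = 5, so shape 5→28 and rate 3.3→8.3.
E[λ | data] = 28/8.3 = 3.373.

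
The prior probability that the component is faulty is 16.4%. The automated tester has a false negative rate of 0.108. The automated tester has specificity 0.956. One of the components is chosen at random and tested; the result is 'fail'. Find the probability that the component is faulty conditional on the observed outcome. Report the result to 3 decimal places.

P(H | E) ≈ 0.799

Write H for 'the component is faulty'. Prior odds H:¬H = 0.164/0.836 = 0.19617. For the 'fail' outcome, the likelihood ratio is 0.892/0.044 = 20.273.
Posterior odds = 0.19617 × 20.273 = 3.9769, so P(H|E) = 3.9769/(1+3.9769) = 0.799.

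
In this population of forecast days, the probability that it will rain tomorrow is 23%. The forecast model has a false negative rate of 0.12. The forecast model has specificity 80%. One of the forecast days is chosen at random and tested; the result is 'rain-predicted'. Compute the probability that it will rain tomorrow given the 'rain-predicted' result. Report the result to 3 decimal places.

P(H | E) ≈ 0.568

Write H for 'it will rain tomorrow'. Prior odds H:¬H = 0.23/0.77 = 0.29870. For the 'rain-predicted' outcome, the likelihood ratio is 0.88/0.2 = 4.4000.
Posterior odds = 0.29870 × 4.4000 = 1.3143, so P(H|E) = 1.3143/(1+1.3143) = 0.568.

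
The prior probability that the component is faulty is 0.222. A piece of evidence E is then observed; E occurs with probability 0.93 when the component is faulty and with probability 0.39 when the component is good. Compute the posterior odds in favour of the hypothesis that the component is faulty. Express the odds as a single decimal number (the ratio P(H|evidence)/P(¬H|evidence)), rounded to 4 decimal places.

Posterior odds ≈ 0.6804

Prior odds = 0.222/(1−0.222) = 0.28535.
Likelihood ratio for E = 0.93/0.39 = 2.3846.
Posterior odds = prior odds × LR = 0.68044.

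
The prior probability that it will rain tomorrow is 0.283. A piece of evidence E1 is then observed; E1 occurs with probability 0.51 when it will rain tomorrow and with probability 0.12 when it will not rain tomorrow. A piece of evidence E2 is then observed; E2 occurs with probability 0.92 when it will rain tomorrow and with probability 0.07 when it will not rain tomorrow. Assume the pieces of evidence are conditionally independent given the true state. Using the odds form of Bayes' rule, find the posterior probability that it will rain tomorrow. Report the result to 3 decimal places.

Posterior probability ≈ 0.957

Prior odds = 0.283/(1−0.283) = 0.39470.
Likelihood ratio for E1 = 0.51/0.12 = 4.2500.
Likelihood ratio for E2 = 0.92/0.07 = 13.143.
Posterior odds = prior odds × LR₁ × LR₂ = 22.047.
Posterior probability = odds/(1+odds) = 22.047/23.047 = 0.957.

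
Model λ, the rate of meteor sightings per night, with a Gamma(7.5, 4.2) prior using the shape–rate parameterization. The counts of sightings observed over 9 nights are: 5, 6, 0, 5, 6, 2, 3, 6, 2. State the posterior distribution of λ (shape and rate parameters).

Posterior: Gamma(shape=42.5, rate=13.2)

The Poisson likelihood adds the total count to the shape and the number of exposure periods to the rate. Here ∑xᵢ = 35 and n = 9, so shape 7.5→42.5 and rate 4.2→13.2.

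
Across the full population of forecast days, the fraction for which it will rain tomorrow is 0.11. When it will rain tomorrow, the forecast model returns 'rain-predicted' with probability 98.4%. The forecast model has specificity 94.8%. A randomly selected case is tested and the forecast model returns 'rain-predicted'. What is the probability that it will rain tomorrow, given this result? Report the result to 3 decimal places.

P(H | E) ≈ 0.700

Let H be the event that it will rain tomorrow. P(H) = 0.11, so P(¬H) = 0.89. With E the 'rain-predicted' result, P(E|H) = 0.984 and P(E|¬H) = 0.052.
P(E) = 0.984·0.11 + 0.052·0.89 = 0.10824 + 0.046280 = 0.15452.
By Bayes' theorem, P(H|E) = 0.10824 / 0.15452 = 0.700.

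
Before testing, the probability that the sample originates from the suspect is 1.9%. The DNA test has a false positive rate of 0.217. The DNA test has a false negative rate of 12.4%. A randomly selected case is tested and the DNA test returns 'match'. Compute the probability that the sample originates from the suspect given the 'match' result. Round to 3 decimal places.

P(H | E) ≈ 0.073

Let H be the event that the sample originates from the suspect. P(H) = 0.019, so P(¬H) = 0.981. With E the 'match' result, P(E|H) = 0.876 and P(E|¬H) = 0.217.
P(E) = 0.876·0.019 + 0.217·0.981 = 0.016644 + 0.21288 = 0.22952.
By Bayes' theorem, P(H|E) = 0.016644 / 0.22952 = 0.073.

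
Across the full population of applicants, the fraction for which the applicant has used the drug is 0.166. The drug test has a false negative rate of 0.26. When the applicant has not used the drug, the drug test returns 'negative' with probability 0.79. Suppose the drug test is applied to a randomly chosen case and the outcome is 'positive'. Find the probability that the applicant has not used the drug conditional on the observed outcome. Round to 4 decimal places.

Write H for 'the applicant has used the drug'. Prior odds H:¬H = 0.166/0.834 = 0.19904. For the 'positive' outcome, the likelihood ratio is 0.74/0.21 = 3.5238.
Posterior odds = 0.19904 × 3.5238 = 0.70138, so P(H|E) = 0.70138/(1+0.70138) = 0.4122. Then P(¬H|E) = 1 − 0.4122 = 0.5878.

P(¬H | E) ≈ 0.5878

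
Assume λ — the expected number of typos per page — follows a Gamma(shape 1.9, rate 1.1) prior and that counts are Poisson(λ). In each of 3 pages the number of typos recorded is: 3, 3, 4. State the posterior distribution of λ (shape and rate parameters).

The Poisson likelihood adds the total count to the shape and the number of exposure periods to the rate. Here ∑xᵢ = 10 and n = 3, so shape 1.9→11.9 and rate 1.1→4.1.

Posterior: Gamma(shape=11.9, rate=4.1)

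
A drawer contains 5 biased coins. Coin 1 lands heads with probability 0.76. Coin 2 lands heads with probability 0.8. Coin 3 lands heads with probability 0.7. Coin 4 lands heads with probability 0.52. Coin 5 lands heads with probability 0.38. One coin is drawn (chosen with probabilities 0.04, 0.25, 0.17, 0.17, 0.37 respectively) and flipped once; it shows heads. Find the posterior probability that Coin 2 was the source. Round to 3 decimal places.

P(heads|C1) = 0.76; P(heads|C2) = 0.8; P(heads|C3) = 0.7; P(heads|C4) = 0.52; P(heads|C5) = 0.38.
Prior × likelihood for each source: 0.04·0.76=0.03040, 0.25·0.8=0.2000, 0.17·0.7=0.1190, 0.17·0.52=0.08840, 0.37·0.38=0.1406. Summing gives P(heads) = 0.57840.
P(Coin 2 | heads) = 0.2000 / 0.57840 = 0.346.

Posterior probability ≈ 0.346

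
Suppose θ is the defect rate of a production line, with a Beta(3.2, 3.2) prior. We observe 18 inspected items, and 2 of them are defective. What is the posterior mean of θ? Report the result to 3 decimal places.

Observing 2 successes and 16 failures updates Beta(3.2, 3.2) by adding the success and failure counts to the two shape parameters: α = 3.2+2 = 5.2, β = 3.2+16 = 19.2.
Posterior mean = α/(α+β) = 5.2/24.4 = 0.213.

Posterior mean ≈ 0.213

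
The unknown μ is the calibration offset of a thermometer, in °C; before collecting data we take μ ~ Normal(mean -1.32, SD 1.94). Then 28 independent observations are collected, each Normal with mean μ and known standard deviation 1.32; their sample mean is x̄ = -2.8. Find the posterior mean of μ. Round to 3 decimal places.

With known σ, the Normal prior is conjugate. Weight on the data is w = (n/σ²)/(n/σ² + 1/τ₀²) = 16.0698/(16.0698+0.265703) = 0.98373.
Posterior mean = w·x̄ + (1−w)·μ₀ = 0.98373·-2.8 + 0.016265·-1.32 = -2.776.

Posterior mean ≈ -2.776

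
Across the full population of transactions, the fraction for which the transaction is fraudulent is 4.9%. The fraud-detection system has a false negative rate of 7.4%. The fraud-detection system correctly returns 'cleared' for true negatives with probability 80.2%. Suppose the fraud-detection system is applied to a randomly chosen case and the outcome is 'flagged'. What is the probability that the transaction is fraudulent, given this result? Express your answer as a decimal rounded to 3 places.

Let H be the event that the transaction is fraudulent. P(H) = 0.049, so P(¬H) = 0.951. With E the 'flagged' result, P(E|H) = 0.926 and P(E|¬H) = 0.198.
P(E) = 0.926·0.049 + 0.198·0.951 = 0.045374 + 0.18830 = 0.23367.
By Bayes' theorem, P(H|E) = 0.045374 / 0.23367 = 0.194.

P(H | E) ≈ 0.194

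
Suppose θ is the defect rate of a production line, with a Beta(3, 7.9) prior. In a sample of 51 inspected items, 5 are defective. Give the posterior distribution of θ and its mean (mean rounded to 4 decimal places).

Posterior: Beta(8, 53.9); mean ≈ 0.1292

The binomial likelihood is conjugate to the Beta prior: with 5 successes and 46 failures, the posterior is Beta(3+5, 7.9+46) = Beta(8, 53.9).
E[θ | data] = 8/(8+53.9) = 0.1292.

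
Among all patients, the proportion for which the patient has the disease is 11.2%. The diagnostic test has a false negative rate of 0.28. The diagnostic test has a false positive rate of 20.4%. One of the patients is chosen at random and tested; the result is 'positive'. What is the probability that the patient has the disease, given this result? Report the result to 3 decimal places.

Let H be the event that the patient has the disease. P(H) = 0.112, so P(¬H) = 0.888. With E the 'positive' result, P(E|H) = 0.72 and P(E|¬H) = 0.204.
P(E) = 0.72·0.112 + 0.204·0.888 = 0.080640 + 0.18115 = 0.26179.
By Bayes' theorem, P(H|E) = 0.080640 / 0.26179 = 0.308.

P(H | E) ≈ 0.308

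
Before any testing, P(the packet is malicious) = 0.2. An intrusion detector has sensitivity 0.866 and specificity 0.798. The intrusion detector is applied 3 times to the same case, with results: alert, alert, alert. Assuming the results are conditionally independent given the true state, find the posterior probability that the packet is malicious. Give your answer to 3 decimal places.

With H the event that the packet is malicious, the joint likelihood of the observed sequence is P(data|H) = 0.866·0.866·0.866 = 0.64946 and P(data|¬H) = 0.202·0.202·0.202 = 0.0082424.
Bayes: P(H|data) = 0.2·0.64946 / (0.2·0.64946 + 0.8·0.0082424) = 0.12989/0.13649 = 0.9517.

Posterior P(H) ≈ 0.952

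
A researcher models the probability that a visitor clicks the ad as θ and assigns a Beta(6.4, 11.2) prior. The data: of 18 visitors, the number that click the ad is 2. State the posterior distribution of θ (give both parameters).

Observing 2 successes and 16 failures updates Beta(6.4, 11.2) by adding the success and failure counts to the two shape parameters: α = 6.4+2 = 8.4, β = 11.2+16 = 27.2.

Posterior: Beta(8.4, 27.2)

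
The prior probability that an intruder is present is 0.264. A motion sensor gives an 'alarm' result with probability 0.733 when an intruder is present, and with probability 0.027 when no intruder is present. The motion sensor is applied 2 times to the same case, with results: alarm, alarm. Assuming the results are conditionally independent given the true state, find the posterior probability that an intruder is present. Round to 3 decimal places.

Posterior P(H) ≈ 0.996

Let H be the event that an intruder is present; start with P(H) = 0.264. P('alarm'|H) = 0.733, P('alarm'|¬H) = 0.027.
Update on result 1 ('alarm'): P(H) ← 0.733·0.2640 / (0.733·0.2640 + 0.027·0.7360) = 0.19351/0.21338 = 0.9069.
Update on result 2 ('alarm'): P(H) ← 0.733·0.9069 / (0.733·0.9069 + 0.027·0.0931) = 0.66474/0.66725 = 0.9962.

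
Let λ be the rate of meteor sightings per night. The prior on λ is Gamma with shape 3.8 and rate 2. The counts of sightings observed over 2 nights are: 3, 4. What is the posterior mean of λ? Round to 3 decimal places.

The Poisson likelihood adds the total count to the shape and the number of exposure periods to the rate. Here ∑xᵢ = 7 and n = 2, so shape 3.8→10.8 and rate 2→4.
Posterior mean = shape/rate = 10.8/4 = 2.700.

Posterior mean ≈ 2.700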